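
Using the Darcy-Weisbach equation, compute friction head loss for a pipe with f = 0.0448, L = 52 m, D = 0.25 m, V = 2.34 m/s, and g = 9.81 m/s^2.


Darcy-Weisbach equation: h_f = f * (L/D) * V^2/(2g).
f * L/D = 0.0448 * 52/0.25 = 9.3184.
V^2/(2g) = 2.34^2 / (2*9.81) = 5.4756 / 19.62 = 0.2791 m.
h_f = 9.3184 * 0.2791 = 2.601 m.

2.601


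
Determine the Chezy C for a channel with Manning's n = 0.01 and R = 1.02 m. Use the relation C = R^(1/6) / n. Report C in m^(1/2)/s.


The Chezy coefficient relates to Manning's n through C = R^(1/6) / n.
R^(1/6) = 1.02^(1/6) = 1.003306.
C = 1.003306 / 0.01 = 100.33 m^(1/2)/s.

100.33


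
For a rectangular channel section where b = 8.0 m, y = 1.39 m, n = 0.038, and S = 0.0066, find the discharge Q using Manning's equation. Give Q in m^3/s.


For a rectangular channel, the cross-sectional area A = b * y = 8.0 * 1.39 = 11.12 m^2.
The wetted perimeter P = b + 2y = 8.0 + 2*1.39 = 10.78 m.
Hydraulic radius R = A/P = 11.12/10.78 = 1.0315 m.
Velocity V = (1/n)*R^(2/3)*S^(1/2) = (1/0.038)*1.0315^(2/3)*0.0066^(1/2) = 2.1826 m/s.
Discharge Q = A * V = 11.12 * 2.1826 = 24.271 m^3/s.

24.271


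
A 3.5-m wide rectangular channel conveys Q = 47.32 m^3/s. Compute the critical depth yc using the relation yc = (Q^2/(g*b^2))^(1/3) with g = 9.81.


Using yc = (Q^2 / (g * b^2))^(1/3):
Q^2 = 47.32^2 = 2239.18.
g * b^2 = 9.81 * 3.5^2 = 9.81 * 12.25 = 120.17.
Q^2 / (g*b^2) = 2239.18 / 120.17 = 18.6334.
yc = 18.6334^(1/3) = 2.6511 m.

2.6511


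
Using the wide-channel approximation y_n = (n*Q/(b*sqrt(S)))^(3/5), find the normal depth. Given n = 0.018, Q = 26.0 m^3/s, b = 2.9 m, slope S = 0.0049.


We use the wide-channel approximation y_n = (n*Q/(b*sqrt(S)))^(3/5).
sqrt(S) = sqrt(0.0049) = 0.07.
Numerator: n*Q = 0.018 * 26.0 = 0.468.
Denominator: b*sqrt(S) = 2.9 * 0.07 = 0.203.
arg = 2.3054.
y_n = 2.3054^(3/5) = 1.6506 m.

1.6506


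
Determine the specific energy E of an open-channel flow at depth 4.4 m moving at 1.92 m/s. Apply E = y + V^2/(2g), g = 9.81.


Specific energy E = y + V^2/(2g).
Velocity head = V^2/(2g) = 1.92^2 / (2*9.81) = 3.6864 / 19.62 = 0.1879 m.
E = 4.4 + 0.1879 = 4.5879 m.

4.5879


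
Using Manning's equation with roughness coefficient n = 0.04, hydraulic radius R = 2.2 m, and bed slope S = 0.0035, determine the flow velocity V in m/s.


Manning's equation gives V = (1/n) * R^(2/3) * S^(1/2).
First, compute R^(2/3) = 2.2^(2/3) = 1.6915.
Next, S^(1/2) = 0.0035^(1/2) = 0.059161.
Then 1/n = 1/0.04 = 25.0.
V = 25.0 * 1.6915 * 0.059161 = 2.5018 m/s.

2.5018


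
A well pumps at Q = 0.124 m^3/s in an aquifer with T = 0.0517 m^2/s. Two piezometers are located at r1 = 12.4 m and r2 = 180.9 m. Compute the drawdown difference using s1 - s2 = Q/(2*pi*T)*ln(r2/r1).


Thiem equation: s1 - s2 = Q/(2*pi*T) * ln(r2/r1).
ln(r2/r1) = ln(180.9/12.4) = 2.6802.
Q/(2*pi*T) = 0.124 / (2*pi*0.0517) = 0.124 / 0.3248 = 0.3817.
s1 - s2 = 0.3817 * 2.6802 = 1.0231 m.

1.0231


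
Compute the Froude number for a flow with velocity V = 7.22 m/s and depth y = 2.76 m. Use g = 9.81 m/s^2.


The Froude number is defined as Fr = V / sqrt(g*y).
g*y = 9.81 * 2.76 = 27.0756.
sqrt(g*y) = sqrt(27.0756) = 5.2034.
Fr = 7.22 / 5.2034 = 1.3875.

1.3875


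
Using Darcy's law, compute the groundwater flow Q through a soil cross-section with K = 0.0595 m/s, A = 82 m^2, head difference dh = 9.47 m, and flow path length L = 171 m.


Darcy's law: Q = K * A * i, where i = dh/L.
Hydraulic gradient i = 9.47 / 171 = 0.05538.
Q = 0.0595 * 82 * 0.05538
  = 0.2702 m^3/s.

0.2702


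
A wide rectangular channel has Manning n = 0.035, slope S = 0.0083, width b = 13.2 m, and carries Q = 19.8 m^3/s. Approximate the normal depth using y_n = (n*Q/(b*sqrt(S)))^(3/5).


We use the wide-channel approximation y_n = (n*Q/(b*sqrt(S)))^(3/5).
sqrt(S) = sqrt(0.0083) = 0.091104.
Numerator: n*Q = 0.035 * 19.8 = 0.693.
Denominator: b*sqrt(S) = 13.2 * 0.091104 = 1.202573.
arg = 0.5763.
y_n = 0.5763^(3/5) = 0.7184 m.

0.7184


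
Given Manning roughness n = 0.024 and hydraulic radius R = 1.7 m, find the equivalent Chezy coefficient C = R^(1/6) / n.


The Chezy coefficient relates to Manning's n through C = R^(1/6) / n.
R^(1/6) = 1.7^(1/6) = 1.092467.
C = 1.092467 / 0.024 = 45.52 m^(1/2)/s.

45.52


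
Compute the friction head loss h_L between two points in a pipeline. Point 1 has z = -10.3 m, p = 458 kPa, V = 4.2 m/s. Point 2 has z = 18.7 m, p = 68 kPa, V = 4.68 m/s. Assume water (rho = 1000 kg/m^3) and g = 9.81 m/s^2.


Total head at each section: H = z + p/(rho*g) + V^2/(2g).
H1 = -10.3 + 458*1000/(1000*9.81) + 4.2^2/(2*9.81)
   = -10.3 + 46.687 + 0.8991
   = 37.286 m.
H2 = 18.7 + 68*1000/(1000*9.81) + 4.68^2/(2*9.81)
   = 18.7 + 6.932 + 1.1163
   = 26.748 m.
h_L = H1 - H2 = 37.286 - 26.748 = 10.538 m.

10.538


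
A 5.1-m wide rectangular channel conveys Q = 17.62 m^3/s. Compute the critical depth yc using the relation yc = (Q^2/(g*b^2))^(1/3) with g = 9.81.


Using yc = (Q^2 / (g * b^2))^(1/3):
Q^2 = 17.62^2 = 310.46.
g * b^2 = 9.81 * 5.1^2 = 9.81 * 26.01 = 255.16.
Q^2 / (g*b^2) = 310.46 / 255.16 = 1.2167.
yc = 1.2167^(1/3) = 1.0676 m.

1.0676


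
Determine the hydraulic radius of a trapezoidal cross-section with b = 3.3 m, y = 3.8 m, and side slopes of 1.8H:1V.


For a trapezoidal section with side slope z:
A = (b + z*y)*y = (3.3 + 1.8*3.8)*3.8 = 38.532 m^2.
P = b + 2*y*sqrt(1 + z^2) = 3.3 + 2*3.8*sqrt(1 + 1.8^2) = 18.949 m.
R = A/P = 38.532 / 18.949 = 2.0334 m.

2.0334


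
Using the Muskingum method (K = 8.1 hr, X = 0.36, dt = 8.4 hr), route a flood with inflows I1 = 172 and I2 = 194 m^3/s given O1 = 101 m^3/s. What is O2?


Muskingum coefficients:
denom = 2*K*(1-X) + dt = 2*8.1*(1-0.36) + 8.4 = 18.768.
C0 = (dt - 2*K*X)/denom = (8.4 - 2*8.1*0.36)/18.768 = 0.1368.
C1 = (dt + 2*K*X)/denom = (8.4 + 2*8.1*0.36)/18.768 = 0.7583.
C2 = (2*K*(1-X) - dt)/denom = 0.1049.
O2 = C0*I2 + C1*I1 + C2*O1
   = 0.1368*194 + 0.7583*172 + 0.1049*101
   = 167.57 m^3/s.

167.57


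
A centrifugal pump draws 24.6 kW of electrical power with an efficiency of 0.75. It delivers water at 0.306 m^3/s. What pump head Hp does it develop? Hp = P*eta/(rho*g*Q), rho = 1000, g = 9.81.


Pump head formula: Hp = P * eta / (rho * g * Q).
Numerator: P * eta = 24.6 * 1000 * 0.75 = 18450.0 W.
Denominator: rho * g * Q = 1000 * 9.81 * 0.306 = 3001.86.
Hp = 18450.0 / 3001.86 = 6.15 m.

6.15


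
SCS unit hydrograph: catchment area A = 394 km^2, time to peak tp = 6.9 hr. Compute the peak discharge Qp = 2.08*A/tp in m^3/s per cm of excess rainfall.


SCS formula: Qp = 2.08 * A / tp.
Qp = 2.08 * 394 / 6.9
   = 819.52 / 6.9
   = 118.77 m^3/s per cm.

118.77


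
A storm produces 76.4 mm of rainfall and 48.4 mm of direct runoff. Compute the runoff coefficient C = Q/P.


The runoff coefficient C = runoff depth / rainfall depth.
C = 48.4 / 76.4
  = 0.6335.

0.6335


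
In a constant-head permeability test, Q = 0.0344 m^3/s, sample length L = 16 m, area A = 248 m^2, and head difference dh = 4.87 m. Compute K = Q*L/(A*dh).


From K = Q*L / (A*dh):
Numerator: Q*L = 0.0344 * 16 = 0.5504.
Denominator: A*dh = 248 * 4.87 = 1207.76.
K = 0.5504 / 1207.76 = 0.000456 m/s.

0.000456


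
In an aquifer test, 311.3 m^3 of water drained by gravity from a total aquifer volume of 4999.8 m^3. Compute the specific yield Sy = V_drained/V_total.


Specific yield Sy = Volume drained / Total volume.
Sy = 311.3 / 4999.8
   = 0.0623.

0.0623


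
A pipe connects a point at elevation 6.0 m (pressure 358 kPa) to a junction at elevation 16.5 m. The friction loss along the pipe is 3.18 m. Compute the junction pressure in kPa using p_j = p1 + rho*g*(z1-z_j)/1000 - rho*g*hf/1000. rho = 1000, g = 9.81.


Junction pressure: p_j = p1 + rho*g*(z1 - z_j)/1000 - rho*g*hf/1000.
Elevation term = 1000*9.81*(6.0 - 16.5)/1000 = -103.005 kPa.
Friction term = 1000*9.81*3.18/1000 = 31.196 kPa.
p_j = 358 + -103.005 - 31.196 = 223.8 kPa.

223.8


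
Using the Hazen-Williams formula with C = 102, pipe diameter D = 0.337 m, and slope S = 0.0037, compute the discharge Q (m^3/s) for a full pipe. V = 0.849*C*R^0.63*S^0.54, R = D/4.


For a full circular pipe, R = D/4 = 0.337/4 = 0.0843 m.
V = 0.849 * 102 * 0.0843^0.63 * 0.0037^0.54
  = 0.849 * 102 * 0.210431 * 0.048622
  = 0.886 m/s.
Pipe area A = pi*D^2/4 = pi*0.337^2/4 = 0.0892 m^2.
Q = A * V = 0.0892 * 0.886 = 0.079 m^3/s.

0.079


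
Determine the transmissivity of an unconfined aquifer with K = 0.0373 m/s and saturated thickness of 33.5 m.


Transmissivity is defined as T = K * h.
T = 0.0373 * 33.5
  = 1.2495 m^2/s.

1.2495


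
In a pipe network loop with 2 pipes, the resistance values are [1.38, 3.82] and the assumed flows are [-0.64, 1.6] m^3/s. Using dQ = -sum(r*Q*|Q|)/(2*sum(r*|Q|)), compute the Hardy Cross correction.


Numerator terms (r*Q*|Q|): 1.38*-0.64*|-0.64| = -0.5652; 3.82*1.6*|1.6| = 9.7792.
Sum of numerator = 9.214.
Denominator terms (r*|Q|): 1.38*|-0.64| = 0.8832; 3.82*|1.6| = 6.112.
2 * sum of denominator = 2 * 6.9952 = 13.9904.
dQ = -9.214 / 13.9904 = -0.6586 m^3/s.

-0.6586


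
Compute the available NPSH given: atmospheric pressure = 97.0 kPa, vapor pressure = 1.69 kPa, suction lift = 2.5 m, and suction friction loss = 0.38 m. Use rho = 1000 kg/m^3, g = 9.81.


NPSHa = p_atm/(rho*g) - z_s - hf_s - p_vap/(rho*g).
p_atm/(rho*g) = 97.0*1000 / (1000*9.81) = 9.888 m.
p_vap/(rho*g) = 1.69*1000 / (1000*9.81) = 0.172 m.
NPSHa = 9.888 - 2.5 - 0.38 - 0.172
      = 6.84 m.

6.84


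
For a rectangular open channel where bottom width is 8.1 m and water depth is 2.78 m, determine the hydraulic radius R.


For a rectangular section:
Flow area A = b * y = 8.1 * 2.78 = 22.52 m^2.
Wetted perimeter P = b + 2y = 8.1 + 2*2.78 = 13.66 m.
Hydraulic radius R = A/P = 22.52 / 13.66 = 1.6485 m.

1.6485


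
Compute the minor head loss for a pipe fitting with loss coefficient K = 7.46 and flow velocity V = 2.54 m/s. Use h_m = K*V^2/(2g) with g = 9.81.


Minor loss formula: h_m = K * V^2/(2g).
V^2 = 2.54^2 = 6.4516.
V^2/(2g) = 6.4516 / 19.62 = 0.3288 m.
h_m = 7.46 * 0.3288 = 2.4531 m.

2.4531


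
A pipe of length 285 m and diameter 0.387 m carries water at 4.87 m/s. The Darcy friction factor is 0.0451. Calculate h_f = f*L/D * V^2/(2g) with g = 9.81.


Darcy-Weisbach equation: h_f = f * (L/D) * V^2/(2g).
f * L/D = 0.0451 * 285/0.387 = 33.2132.
V^2/(2g) = 4.87^2 / (2*9.81) = 23.7169 / 19.62 = 1.2088 m.
h_f = 33.2132 * 1.2088 = 40.149 m.

40.149


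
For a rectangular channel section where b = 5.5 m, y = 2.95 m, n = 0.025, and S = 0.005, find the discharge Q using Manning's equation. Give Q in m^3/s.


For a rectangular channel, the cross-sectional area A = b * y = 5.5 * 2.95 = 16.23 m^2.
The wetted perimeter P = b + 2y = 5.5 + 2*2.95 = 11.4 m.
Hydraulic radius R = A/P = 16.23/11.4 = 1.4232 m.
Velocity V = (1/n)*R^(2/3)*S^(1/2) = (1/0.025)*1.4232^(2/3)*0.005^(1/2) = 3.5788 m/s.
Discharge Q = A * V = 16.23 * 3.5788 = 58.065 m^3/s.

58.065


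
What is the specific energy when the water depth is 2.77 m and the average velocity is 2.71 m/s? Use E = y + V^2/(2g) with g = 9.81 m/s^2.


Specific energy E = y + V^2/(2g).
Velocity head = V^2/(2g) = 2.71^2 / (2*9.81) = 7.3441 / 19.62 = 0.3743 m.
E = 2.77 + 0.3743 = 3.1443 m.

3.1443


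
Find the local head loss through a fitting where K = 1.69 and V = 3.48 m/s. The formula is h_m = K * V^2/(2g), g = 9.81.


Minor loss formula: h_m = K * V^2/(2g).
V^2 = 3.48^2 = 12.1104.
V^2/(2g) = 12.1104 / 19.62 = 0.6172 m.
h_m = 1.69 * 0.6172 = 1.0431 m.

1.0431


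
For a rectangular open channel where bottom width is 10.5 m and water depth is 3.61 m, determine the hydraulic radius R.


For a rectangular section:
Flow area A = b * y = 10.5 * 3.61 = 37.91 m^2.
Wetted perimeter P = b + 2y = 10.5 + 2*3.61 = 17.72 m.
Hydraulic radius R = A/P = 37.91 / 17.72 = 2.1391 m.

2.1391


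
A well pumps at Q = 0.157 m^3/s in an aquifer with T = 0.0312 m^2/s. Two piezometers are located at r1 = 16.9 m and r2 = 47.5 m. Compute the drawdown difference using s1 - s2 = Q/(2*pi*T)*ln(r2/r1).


Thiem equation: s1 - s2 = Q/(2*pi*T) * ln(r2/r1).
ln(r2/r1) = ln(47.5/16.9) = 1.0334.
Q/(2*pi*T) = 0.157 / (2*pi*0.0312) = 0.157 / 0.196 = 0.8009.
s1 - s2 = 0.8009 * 1.0334 = 0.8276 m.

0.8276


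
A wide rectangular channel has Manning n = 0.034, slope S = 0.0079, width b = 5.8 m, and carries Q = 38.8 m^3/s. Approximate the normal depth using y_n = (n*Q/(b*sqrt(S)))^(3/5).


We use the wide-channel approximation y_n = (n*Q/(b*sqrt(S)))^(3/5).
sqrt(S) = sqrt(0.0079) = 0.088882.
Numerator: n*Q = 0.034 * 38.8 = 1.3192.
Denominator: b*sqrt(S) = 5.8 * 0.088882 = 0.515516.
arg = 2.559.
y_n = 2.559^(3/5) = 1.7573 m.

1.7573


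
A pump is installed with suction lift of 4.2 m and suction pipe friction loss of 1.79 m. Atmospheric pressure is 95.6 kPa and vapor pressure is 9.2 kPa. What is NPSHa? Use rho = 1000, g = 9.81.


NPSHa = p_atm/(rho*g) - z_s - hf_s - p_vap/(rho*g).
p_atm/(rho*g) = 95.6*1000 / (1000*9.81) = 9.745 m.
p_vap/(rho*g) = 9.2*1000 / (1000*9.81) = 0.938 m.
NPSHa = 9.745 - 4.2 - 1.79 - 0.938
      = 2.82 m.

2.82


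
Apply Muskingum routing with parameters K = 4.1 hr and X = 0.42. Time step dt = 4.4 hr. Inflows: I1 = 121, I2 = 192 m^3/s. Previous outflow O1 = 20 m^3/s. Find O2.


Muskingum coefficients:
denom = 2*K*(1-X) + dt = 2*4.1*(1-0.42) + 4.4 = 9.156.
C0 = (dt - 2*K*X)/denom = (4.4 - 2*4.1*0.42)/9.156 = 0.1044.
C1 = (dt + 2*K*X)/denom = (4.4 + 2*4.1*0.42)/9.156 = 0.8567.
C2 = (2*K*(1-X) - dt)/denom = 0.0389.
O2 = C0*I2 + C1*I1 + C2*O1
   = 0.1044*192 + 0.8567*121 + 0.0389*20
   = 124.49 m^3/s.

124.49


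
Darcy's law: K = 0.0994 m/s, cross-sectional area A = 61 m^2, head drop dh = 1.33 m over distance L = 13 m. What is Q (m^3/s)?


Darcy's law: Q = K * A * i, where i = dh/L.
Hydraulic gradient i = 1.33 / 13 = 0.102308.
Q = 0.0994 * 61 * 0.102308
  = 0.6203 m^3/s.

0.6203


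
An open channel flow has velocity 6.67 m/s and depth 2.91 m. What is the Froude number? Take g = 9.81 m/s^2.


The Froude number is defined as Fr = V / sqrt(g*y).
g*y = 9.81 * 2.91 = 28.5471.
sqrt(g*y) = sqrt(28.5471) = 5.3429.
Fr = 6.67 / 5.3429 = 1.2484.

1.2484


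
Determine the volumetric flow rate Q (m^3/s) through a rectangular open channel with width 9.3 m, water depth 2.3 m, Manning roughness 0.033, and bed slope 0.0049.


For a rectangular channel, the cross-sectional area A = b * y = 9.3 * 2.3 = 21.39 m^2.
The wetted perimeter P = b + 2y = 9.3 + 2*2.3 = 13.9 m.
Hydraulic radius R = A/P = 21.39/13.9 = 1.5388 m.
Velocity V = (1/n)*R^(2/3)*S^(1/2) = (1/0.033)*1.5388^(2/3)*0.0049^(1/2) = 2.8274 m/s.
Discharge Q = A * V = 21.39 * 2.8274 = 60.477 m^3/s.

60.477


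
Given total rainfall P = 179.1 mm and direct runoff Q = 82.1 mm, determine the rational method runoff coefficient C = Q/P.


The runoff coefficient C = runoff depth / rainfall depth.
C = 82.1 / 179.1
  = 0.4584.

0.4584


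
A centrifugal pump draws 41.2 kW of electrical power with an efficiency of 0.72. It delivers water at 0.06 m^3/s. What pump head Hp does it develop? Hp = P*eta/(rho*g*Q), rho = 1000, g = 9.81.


Pump head formula: Hp = P * eta / (rho * g * Q).
Numerator: P * eta = 41.2 * 1000 * 0.72 = 29664.0 W.
Denominator: rho * g * Q = 1000 * 9.81 * 0.06 = 588.6.
Hp = 29664.0 / 588.6 = 50.4 m.

50.4


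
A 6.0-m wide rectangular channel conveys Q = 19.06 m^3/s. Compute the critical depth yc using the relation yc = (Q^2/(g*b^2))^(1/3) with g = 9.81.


Using yc = (Q^2 / (g * b^2))^(1/3):
Q^2 = 19.06^2 = 363.28.
g * b^2 = 9.81 * 6.0^2 = 9.81 * 36.0 = 353.16.
Q^2 / (g*b^2) = 363.28 / 353.16 = 1.0287.
yc = 1.0287^(1/3) = 1.0095 m.

1.0095


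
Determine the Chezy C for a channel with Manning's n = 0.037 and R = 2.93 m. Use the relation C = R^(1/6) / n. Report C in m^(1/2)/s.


The Chezy coefficient relates to Manning's n through C = R^(1/6) / n.
R^(1/6) = 2.93^(1/6) = 1.196221.
C = 1.196221 / 0.037 = 32.33 m^(1/2)/s.

32.33


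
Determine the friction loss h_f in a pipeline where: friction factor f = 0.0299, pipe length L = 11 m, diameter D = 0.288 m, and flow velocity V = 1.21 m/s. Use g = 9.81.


Darcy-Weisbach equation: h_f = f * (L/D) * V^2/(2g).
f * L/D = 0.0299 * 11/0.288 = 1.142.
V^2/(2g) = 1.21^2 / (2*9.81) = 1.4641 / 19.62 = 0.0746 m.
h_f = 1.142 * 0.0746 = 0.085 m.

0.085


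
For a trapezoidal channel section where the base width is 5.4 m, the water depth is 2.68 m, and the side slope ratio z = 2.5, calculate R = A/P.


For a trapezoidal section with side slope z:
A = (b + z*y)*y = (5.4 + 2.5*2.68)*2.68 = 32.428 m^2.
P = b + 2*y*sqrt(1 + z^2) = 5.4 + 2*2.68*sqrt(1 + 2.5^2) = 19.832 m.
R = A/P = 32.428 / 19.832 = 1.6351 m.

1.6351


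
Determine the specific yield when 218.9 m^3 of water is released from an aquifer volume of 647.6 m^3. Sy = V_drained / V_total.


Specific yield Sy = Volume drained / Total volume.
Sy = 218.9 / 647.6
   = 0.338.

0.338


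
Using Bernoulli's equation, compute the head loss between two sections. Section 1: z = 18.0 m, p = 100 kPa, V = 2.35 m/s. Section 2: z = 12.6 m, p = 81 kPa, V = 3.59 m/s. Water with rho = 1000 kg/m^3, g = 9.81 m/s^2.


Total head at each section: H = z + p/(rho*g) + V^2/(2g).
H1 = 18.0 + 100*1000/(1000*9.81) + 2.35^2/(2*9.81)
   = 18.0 + 10.194 + 0.2815
   = 28.475 m.
H2 = 12.6 + 81*1000/(1000*9.81) + 3.59^2/(2*9.81)
   = 12.6 + 8.257 + 0.6569
   = 21.514 m.
h_L = H1 - H2 = 28.475 - 21.514 = 6.961 m.

6.961


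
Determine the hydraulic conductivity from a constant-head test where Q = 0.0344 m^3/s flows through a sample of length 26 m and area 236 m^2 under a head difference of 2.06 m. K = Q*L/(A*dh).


From K = Q*L / (A*dh):
Numerator: Q*L = 0.0344 * 26 = 0.8944.
Denominator: A*dh = 236 * 2.06 = 486.16.
K = 0.8944 / 486.16 = 0.00184 m/s.

0.00184


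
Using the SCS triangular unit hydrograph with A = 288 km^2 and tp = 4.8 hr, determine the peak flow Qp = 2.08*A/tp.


SCS formula: Qp = 2.08 * A / tp.
Qp = 2.08 * 288 / 4.8
   = 599.04 / 4.8
   = 124.8 m^3/s per cm.

124.8


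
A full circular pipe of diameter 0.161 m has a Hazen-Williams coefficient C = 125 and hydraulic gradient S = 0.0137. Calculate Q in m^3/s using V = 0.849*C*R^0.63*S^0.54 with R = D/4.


For a full circular pipe, R = D/4 = 0.161/4 = 0.0403 m.
V = 0.849 * 125 * 0.0403^0.63 * 0.0137^0.54
  = 0.849 * 125 * 0.13213 * 0.098589
  = 1.3824 m/s.
Pipe area A = pi*D^2/4 = pi*0.161^2/4 = 0.0204 m^2.
Q = A * V = 0.0204 * 1.3824 = 0.0281 m^3/s.

0.0281


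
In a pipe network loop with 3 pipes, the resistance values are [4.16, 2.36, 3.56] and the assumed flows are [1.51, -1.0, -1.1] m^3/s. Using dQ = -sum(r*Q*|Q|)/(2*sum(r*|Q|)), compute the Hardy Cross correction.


Numerator terms (r*Q*|Q|): 4.16*1.51*|1.51| = 9.4852; 2.36*-1.0*|-1.0| = -2.36; 3.56*-1.1*|-1.1| = -4.3076.
Sum of numerator = 2.8176.
Denominator terms (r*|Q|): 4.16*|1.51| = 6.2816; 2.36*|-1.0| = 2.36; 3.56*|-1.1| = 3.916.
2 * sum of denominator = 2 * 12.5576 = 25.1152.
dQ = -2.8176 / 25.1152 = -0.1122 m^3/s.

-0.1122


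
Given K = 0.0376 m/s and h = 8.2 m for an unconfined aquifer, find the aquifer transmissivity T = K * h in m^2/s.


Transmissivity is defined as T = K * h.
T = 0.0376 * 8.2
  = 0.3083 m^2/s.

0.3083


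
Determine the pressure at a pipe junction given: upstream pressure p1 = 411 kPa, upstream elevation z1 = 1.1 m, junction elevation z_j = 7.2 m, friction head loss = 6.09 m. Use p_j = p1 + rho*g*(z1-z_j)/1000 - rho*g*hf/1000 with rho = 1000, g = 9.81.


Junction pressure: p_j = p1 + rho*g*(z1 - z_j)/1000 - rho*g*hf/1000.
Elevation term = 1000*9.81*(1.1 - 7.2)/1000 = -59.841 kPa.
Friction term = 1000*9.81*6.09/1000 = 59.743 kPa.
p_j = 411 + -59.841 - 59.743 = 291.42 kPa.

291.42


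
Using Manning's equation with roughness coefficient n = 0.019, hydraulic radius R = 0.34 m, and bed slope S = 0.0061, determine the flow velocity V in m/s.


Manning's equation gives V = (1/n) * R^(2/3) * S^(1/2).
First, compute R^(2/3) = 0.34^(2/3) = 0.4871.
Next, S^(1/2) = 0.0061^(1/2) = 0.078102.
Then 1/n = 1/0.019 = 52.63.
V = 52.63 * 0.4871 * 0.078102 = 2.0025 m/s.

2.0025


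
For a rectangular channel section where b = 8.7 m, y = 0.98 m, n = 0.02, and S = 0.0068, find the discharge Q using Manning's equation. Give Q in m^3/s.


For a rectangular channel, the cross-sectional area A = b * y = 8.7 * 0.98 = 8.53 m^2.
The wetted perimeter P = b + 2y = 8.7 + 2*0.98 = 10.66 m.
Hydraulic radius R = A/P = 8.53/10.66 = 0.7998 m.
Velocity V = (1/n)*R^(2/3)*S^(1/2) = (1/0.02)*0.7998^(2/3)*0.0068^(1/2) = 3.5526 m/s.
Discharge Q = A * V = 8.53 * 3.5526 = 30.29 m^3/s.

30.29


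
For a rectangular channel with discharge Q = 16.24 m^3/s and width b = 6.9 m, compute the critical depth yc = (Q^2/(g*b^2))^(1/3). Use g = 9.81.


Using yc = (Q^2 / (g * b^2))^(1/3):
Q^2 = 16.24^2 = 263.74.
g * b^2 = 9.81 * 6.9^2 = 9.81 * 47.61 = 467.05.
Q^2 / (g*b^2) = 263.74 / 467.05 = 0.5647.
yc = 0.5647^(1/3) = 0.8265 m.

0.8265


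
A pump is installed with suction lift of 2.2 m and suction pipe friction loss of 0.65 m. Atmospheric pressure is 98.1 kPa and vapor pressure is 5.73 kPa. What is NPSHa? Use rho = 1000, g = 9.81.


NPSHa = p_atm/(rho*g) - z_s - hf_s - p_vap/(rho*g).
p_atm/(rho*g) = 98.1*1000 / (1000*9.81) = 10.0 m.
p_vap/(rho*g) = 5.73*1000 / (1000*9.81) = 0.584 m.
NPSHa = 10.0 - 2.2 - 0.65 - 0.584
      = 6.57 m.

6.57


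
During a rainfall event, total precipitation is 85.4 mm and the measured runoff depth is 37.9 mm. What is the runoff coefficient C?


The runoff coefficient C = runoff depth / rainfall depth.
C = 37.9 / 85.4
  = 0.4438.

0.4438


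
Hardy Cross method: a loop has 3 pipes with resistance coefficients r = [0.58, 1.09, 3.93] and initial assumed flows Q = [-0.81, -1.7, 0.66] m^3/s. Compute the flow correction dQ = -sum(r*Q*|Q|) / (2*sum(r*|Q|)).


Numerator terms (r*Q*|Q|): 0.58*-0.81*|-0.81| = -0.3805; 1.09*-1.7*|-1.7| = -3.1501; 3.93*0.66*|0.66| = 1.7119.
Sum of numerator = -1.8187.
Denominator terms (r*|Q|): 0.58*|-0.81| = 0.4698; 1.09*|-1.7| = 1.853; 3.93*|0.66| = 2.5938.
2 * sum of denominator = 2 * 4.9166 = 9.8332.
dQ = --1.8187 / 9.8332 = 0.185 m^3/s.

0.185


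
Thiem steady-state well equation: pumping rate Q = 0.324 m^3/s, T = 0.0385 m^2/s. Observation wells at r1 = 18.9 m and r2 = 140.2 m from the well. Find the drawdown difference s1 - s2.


Thiem equation: s1 - s2 = Q/(2*pi*T) * ln(r2/r1).
ln(r2/r1) = ln(140.2/18.9) = 2.0039.
Q/(2*pi*T) = 0.324 / (2*pi*0.0385) = 0.324 / 0.2419 = 1.3394.
s1 - s2 = 1.3394 * 2.0039 = 2.684 m.

2.684


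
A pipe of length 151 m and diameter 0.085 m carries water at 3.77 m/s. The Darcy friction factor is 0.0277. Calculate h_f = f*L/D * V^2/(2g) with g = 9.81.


Darcy-Weisbach equation: h_f = f * (L/D) * V^2/(2g).
f * L/D = 0.0277 * 151/0.085 = 49.2082.
V^2/(2g) = 3.77^2 / (2*9.81) = 14.2129 / 19.62 = 0.7244 m.
h_f = 49.2082 * 0.7244 = 35.647 m.

35.647


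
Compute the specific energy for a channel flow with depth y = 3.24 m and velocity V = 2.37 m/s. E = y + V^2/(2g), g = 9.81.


Specific energy E = y + V^2/(2g).
Velocity head = V^2/(2g) = 2.37^2 / (2*9.81) = 5.6169 / 19.62 = 0.2863 m.
E = 3.24 + 0.2863 = 3.5263 m.

3.5263


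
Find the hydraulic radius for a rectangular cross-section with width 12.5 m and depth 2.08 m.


For a rectangular section:
Flow area A = b * y = 12.5 * 2.08 = 26.0 m^2.
Wetted perimeter P = b + 2y = 12.5 + 2*2.08 = 16.66 m.
Hydraulic radius R = A/P = 26.0 / 16.66 = 1.5606 m.

1.5606


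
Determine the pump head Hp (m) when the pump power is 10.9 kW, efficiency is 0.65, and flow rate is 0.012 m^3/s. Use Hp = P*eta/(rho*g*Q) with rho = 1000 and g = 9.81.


Pump head formula: Hp = P * eta / (rho * g * Q).
Numerator: P * eta = 10.9 * 1000 * 0.65 = 7085.0 W.
Denominator: rho * g * Q = 1000 * 9.81 * 0.012 = 117.72.
Hp = 7085.0 / 117.72 = 60.19 m.

60.19


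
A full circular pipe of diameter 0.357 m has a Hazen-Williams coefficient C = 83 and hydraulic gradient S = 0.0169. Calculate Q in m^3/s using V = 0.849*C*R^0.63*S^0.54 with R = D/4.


For a full circular pipe, R = D/4 = 0.357/4 = 0.0892 m.
V = 0.849 * 83 * 0.0892^0.63 * 0.0169^0.54
  = 0.849 * 83 * 0.218214 * 0.110423
  = 1.698 m/s.
Pipe area A = pi*D^2/4 = pi*0.357^2/4 = 0.1001 m^2.
Q = A * V = 0.1001 * 1.698 = 0.17 m^3/s.

0.17


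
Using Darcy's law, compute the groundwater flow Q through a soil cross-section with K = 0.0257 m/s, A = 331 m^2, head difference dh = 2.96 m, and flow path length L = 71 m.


Darcy's law: Q = K * A * i, where i = dh/L.
Hydraulic gradient i = 2.96 / 71 = 0.04169.
Q = 0.0257 * 331 * 0.04169
  = 0.3546 m^3/s.

0.3546


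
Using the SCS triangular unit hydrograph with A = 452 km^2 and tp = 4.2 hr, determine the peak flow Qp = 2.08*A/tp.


SCS formula: Qp = 2.08 * A / tp.
Qp = 2.08 * 452 / 4.2
   = 940.16 / 4.2
   = 223.85 m^3/s per cm.

223.85


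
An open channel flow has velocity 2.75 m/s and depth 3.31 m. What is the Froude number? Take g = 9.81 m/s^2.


The Froude number is defined as Fr = V / sqrt(g*y).
g*y = 9.81 * 3.31 = 32.4711.
sqrt(g*y) = sqrt(32.4711) = 5.6983.
Fr = 2.75 / 5.6983 = 0.4826.

0.4826


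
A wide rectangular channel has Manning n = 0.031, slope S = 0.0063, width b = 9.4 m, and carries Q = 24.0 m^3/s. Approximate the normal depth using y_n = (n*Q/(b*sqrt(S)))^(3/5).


We use the wide-channel approximation y_n = (n*Q/(b*sqrt(S)))^(3/5).
sqrt(S) = sqrt(0.0063) = 0.079373.
Numerator: n*Q = 0.031 * 24.0 = 0.744.
Denominator: b*sqrt(S) = 9.4 * 0.079373 = 0.746106.
arg = 0.9972.
y_n = 0.9972^(3/5) = 0.9983 m.

0.9983


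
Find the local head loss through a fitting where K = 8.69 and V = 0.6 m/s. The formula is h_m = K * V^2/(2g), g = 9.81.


Minor loss formula: h_m = K * V^2/(2g).
V^2 = 0.6^2 = 0.36.
V^2/(2g) = 0.36 / 19.62 = 0.0183 m.
h_m = 8.69 * 0.0183 = 0.1594 m.

0.1594


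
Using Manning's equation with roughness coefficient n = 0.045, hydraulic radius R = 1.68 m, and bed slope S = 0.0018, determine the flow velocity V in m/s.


Manning's equation gives V = (1/n) * R^(2/3) * S^(1/2).
First, compute R^(2/3) = 1.68^(2/3) = 1.4132.
Next, S^(1/2) = 0.0018^(1/2) = 0.042426.
Then 1/n = 1/0.045 = 22.22.
V = 22.22 * 1.4132 * 0.042426 = 1.3324 m/s.

1.3324


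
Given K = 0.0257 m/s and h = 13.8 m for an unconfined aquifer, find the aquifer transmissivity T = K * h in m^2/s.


Transmissivity is defined as T = K * h.
T = 0.0257 * 13.8
  = 0.3547 m^2/s.

0.3547


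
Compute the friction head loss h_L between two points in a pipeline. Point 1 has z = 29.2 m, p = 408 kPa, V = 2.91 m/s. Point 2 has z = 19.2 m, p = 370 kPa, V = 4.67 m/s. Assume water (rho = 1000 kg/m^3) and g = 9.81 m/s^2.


Total head at each section: H = z + p/(rho*g) + V^2/(2g).
H1 = 29.2 + 408*1000/(1000*9.81) + 2.91^2/(2*9.81)
   = 29.2 + 41.59 + 0.4316
   = 71.222 m.
H2 = 19.2 + 370*1000/(1000*9.81) + 4.67^2/(2*9.81)
   = 19.2 + 37.717 + 1.1116
   = 58.028 m.
h_L = H1 - H2 = 71.222 - 58.028 = 13.194 m.

13.194


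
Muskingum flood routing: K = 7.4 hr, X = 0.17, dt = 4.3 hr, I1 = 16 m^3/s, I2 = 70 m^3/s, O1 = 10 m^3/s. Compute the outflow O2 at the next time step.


Muskingum coefficients:
denom = 2*K*(1-X) + dt = 2*7.4*(1-0.17) + 4.3 = 16.584.
C0 = (dt - 2*K*X)/denom = (4.3 - 2*7.4*0.17)/16.584 = 0.1076.
C1 = (dt + 2*K*X)/denom = (4.3 + 2*7.4*0.17)/16.584 = 0.411.
C2 = (2*K*(1-X) - dt)/denom = 0.4814.
O2 = C0*I2 + C1*I1 + C2*O1
   = 0.1076*70 + 0.411*16 + 0.4814*10
   = 18.92 m^3/s.

18.92


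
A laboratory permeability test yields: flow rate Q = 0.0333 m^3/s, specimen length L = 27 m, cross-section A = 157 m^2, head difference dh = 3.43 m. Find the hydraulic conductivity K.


From K = Q*L / (A*dh):
Numerator: Q*L = 0.0333 * 27 = 0.8991.
Denominator: A*dh = 157 * 3.43 = 538.51.
K = 0.8991 / 538.51 = 0.00167 m/s.

0.00167


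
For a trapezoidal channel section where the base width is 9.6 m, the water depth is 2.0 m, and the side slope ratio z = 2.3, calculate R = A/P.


For a trapezoidal section with side slope z:
A = (b + z*y)*y = (9.6 + 2.3*2.0)*2.0 = 28.4 m^2.
P = b + 2*y*sqrt(1 + z^2) = 9.6 + 2*2.0*sqrt(1 + 2.3^2) = 19.632 m.
R = A/P = 28.4 / 19.632 = 1.4466 m.

1.4466


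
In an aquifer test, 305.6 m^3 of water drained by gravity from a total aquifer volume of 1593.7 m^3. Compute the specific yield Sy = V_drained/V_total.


Specific yield Sy = Volume drained / Total volume.
Sy = 305.6 / 1593.7
   = 0.1918.

0.1918


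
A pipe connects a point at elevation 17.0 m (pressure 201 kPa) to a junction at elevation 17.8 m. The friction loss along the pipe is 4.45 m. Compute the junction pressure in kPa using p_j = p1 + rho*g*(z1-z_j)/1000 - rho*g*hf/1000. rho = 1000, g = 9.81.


Junction pressure: p_j = p1 + rho*g*(z1 - z_j)/1000 - rho*g*hf/1000.
Elevation term = 1000*9.81*(17.0 - 17.8)/1000 = -7.848 kPa.
Friction term = 1000*9.81*4.45/1000 = 43.654 kPa.
p_j = 201 + -7.848 - 43.654 = 149.5 kPa.

149.5


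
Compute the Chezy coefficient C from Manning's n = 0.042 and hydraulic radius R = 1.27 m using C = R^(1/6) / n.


The Chezy coefficient relates to Manning's n through C = R^(1/6) / n.
R^(1/6) = 1.27^(1/6) = 1.04064.
C = 1.04064 / 0.042 = 24.78 m^(1/2)/s.

24.78


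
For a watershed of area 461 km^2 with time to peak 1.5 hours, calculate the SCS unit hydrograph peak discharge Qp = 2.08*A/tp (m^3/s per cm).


SCS formula: Qp = 2.08 * A / tp.
Qp = 2.08 * 461 / 1.5
   = 958.88 / 1.5
   = 639.25 m^3/s per cm.

639.25


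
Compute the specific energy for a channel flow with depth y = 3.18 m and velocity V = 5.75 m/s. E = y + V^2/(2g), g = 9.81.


Specific energy E = y + V^2/(2g).
Velocity head = V^2/(2g) = 5.75^2 / (2*9.81) = 33.0625 / 19.62 = 1.6851 m.
E = 3.18 + 1.6851 = 4.8651 m.

4.8651


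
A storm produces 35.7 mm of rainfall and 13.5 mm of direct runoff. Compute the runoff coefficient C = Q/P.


The runoff coefficient C = runoff depth / rainfall depth.
C = 13.5 / 35.7
  = 0.3782.

0.3782


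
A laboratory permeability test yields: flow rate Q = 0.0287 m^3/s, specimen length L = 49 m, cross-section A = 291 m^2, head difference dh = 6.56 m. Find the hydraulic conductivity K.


From K = Q*L / (A*dh):
Numerator: Q*L = 0.0287 * 49 = 1.4063.
Denominator: A*dh = 291 * 6.56 = 1908.96.
K = 1.4063 / 1908.96 = 0.000737 m/s.

0.000737


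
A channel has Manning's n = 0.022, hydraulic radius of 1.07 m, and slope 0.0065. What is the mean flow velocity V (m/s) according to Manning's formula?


Manning's equation gives V = (1/n) * R^(2/3) * S^(1/2).
First, compute R^(2/3) = 1.07^(2/3) = 1.0461.
Next, S^(1/2) = 0.0065^(1/2) = 0.080623.
Then 1/n = 1/0.022 = 45.45.
V = 45.45 * 1.0461 * 0.080623 = 3.8337 m/s.

3.8337


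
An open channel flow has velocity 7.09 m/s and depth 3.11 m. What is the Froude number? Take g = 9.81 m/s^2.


The Froude number is defined as Fr = V / sqrt(g*y).
g*y = 9.81 * 3.11 = 30.5091.
sqrt(g*y) = sqrt(30.5091) = 5.5235.
Fr = 7.09 / 5.5235 = 1.2836.

1.2836


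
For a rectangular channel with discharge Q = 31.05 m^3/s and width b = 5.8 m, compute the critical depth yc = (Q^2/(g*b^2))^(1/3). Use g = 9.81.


Using yc = (Q^2 / (g * b^2))^(1/3):
Q^2 = 31.05^2 = 964.1.
g * b^2 = 9.81 * 5.8^2 = 9.81 * 33.64 = 330.01.
Q^2 / (g*b^2) = 964.1 / 330.01 = 2.9214.
yc = 2.9214^(1/3) = 1.4296 m.

1.4296


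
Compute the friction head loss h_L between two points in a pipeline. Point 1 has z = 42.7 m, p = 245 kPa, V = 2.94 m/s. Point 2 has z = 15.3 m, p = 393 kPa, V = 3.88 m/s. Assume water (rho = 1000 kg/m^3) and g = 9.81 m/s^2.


Total head at each section: H = z + p/(rho*g) + V^2/(2g).
H1 = 42.7 + 245*1000/(1000*9.81) + 2.94^2/(2*9.81)
   = 42.7 + 24.975 + 0.4406
   = 68.115 m.
H2 = 15.3 + 393*1000/(1000*9.81) + 3.88^2/(2*9.81)
   = 15.3 + 40.061 + 0.7673
   = 56.128 m.
h_L = H1 - H2 = 68.115 - 56.128 = 11.987 m.

11.987


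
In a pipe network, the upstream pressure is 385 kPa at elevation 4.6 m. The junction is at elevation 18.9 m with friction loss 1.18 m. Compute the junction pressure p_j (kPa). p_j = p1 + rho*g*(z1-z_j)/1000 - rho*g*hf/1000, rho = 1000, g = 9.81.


Junction pressure: p_j = p1 + rho*g*(z1 - z_j)/1000 - rho*g*hf/1000.
Elevation term = 1000*9.81*(4.6 - 18.9)/1000 = -140.283 kPa.
Friction term = 1000*9.81*1.18/1000 = 11.576 kPa.
p_j = 385 + -140.283 - 11.576 = 233.14 kPa.

233.14


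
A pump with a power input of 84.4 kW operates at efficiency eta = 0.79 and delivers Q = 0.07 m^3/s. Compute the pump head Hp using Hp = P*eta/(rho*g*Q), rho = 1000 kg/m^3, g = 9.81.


Pump head formula: Hp = P * eta / (rho * g * Q).
Numerator: P * eta = 84.4 * 1000 * 0.79 = 66676.0 W.
Denominator: rho * g * Q = 1000 * 9.81 * 0.07 = 686.7.
Hp = 66676.0 / 686.7 = 97.1 m.

97.1


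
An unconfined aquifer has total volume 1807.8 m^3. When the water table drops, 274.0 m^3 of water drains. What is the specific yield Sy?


Specific yield Sy = Volume drained / Total volume.
Sy = 274.0 / 1807.8
   = 0.1516.

0.1516


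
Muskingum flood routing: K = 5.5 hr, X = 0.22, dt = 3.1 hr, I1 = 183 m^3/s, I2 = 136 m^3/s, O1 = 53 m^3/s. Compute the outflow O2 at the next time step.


Muskingum coefficients:
denom = 2*K*(1-X) + dt = 2*5.5*(1-0.22) + 3.1 = 11.68.
C0 = (dt - 2*K*X)/denom = (3.1 - 2*5.5*0.22)/11.68 = 0.0582.
C1 = (dt + 2*K*X)/denom = (3.1 + 2*5.5*0.22)/11.68 = 0.4726.
C2 = (2*K*(1-X) - dt)/denom = 0.4692.
O2 = C0*I2 + C1*I1 + C2*O1
   = 0.0582*136 + 0.4726*183 + 0.4692*53
   = 119.27 m^3/s.

119.27


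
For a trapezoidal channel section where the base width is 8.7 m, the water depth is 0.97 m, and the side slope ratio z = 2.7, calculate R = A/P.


For a trapezoidal section with side slope z:
A = (b + z*y)*y = (8.7 + 2.7*0.97)*0.97 = 10.979 m^2.
P = b + 2*y*sqrt(1 + z^2) = 8.7 + 2*0.97*sqrt(1 + 2.7^2) = 14.286 m.
R = A/P = 10.979 / 14.286 = 0.7686 m.

0.7686


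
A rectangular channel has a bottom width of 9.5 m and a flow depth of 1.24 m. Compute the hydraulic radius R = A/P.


For a rectangular section:
Flow area A = b * y = 9.5 * 1.24 = 11.78 m^2.
Wetted perimeter P = b + 2y = 9.5 + 2*1.24 = 11.98 m.
Hydraulic radius R = A/P = 11.78 / 11.98 = 0.9833 m.

0.9833


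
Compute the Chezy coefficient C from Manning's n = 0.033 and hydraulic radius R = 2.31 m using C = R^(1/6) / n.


The Chezy coefficient relates to Manning's n through C = R^(1/6) / n.
R^(1/6) = 2.31^(1/6) = 1.149746.
C = 1.149746 / 0.033 = 34.84 m^(1/2)/s.

34.84


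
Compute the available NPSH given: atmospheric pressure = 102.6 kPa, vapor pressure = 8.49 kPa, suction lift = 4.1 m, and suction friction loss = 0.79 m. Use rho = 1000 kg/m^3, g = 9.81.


NPSHa = p_atm/(rho*g) - z_s - hf_s - p_vap/(rho*g).
p_atm/(rho*g) = 102.6*1000 / (1000*9.81) = 10.459 m.
p_vap/(rho*g) = 8.49*1000 / (1000*9.81) = 0.865 m.
NPSHa = 10.459 - 4.1 - 0.79 - 0.865
      = 4.7 m.

4.7


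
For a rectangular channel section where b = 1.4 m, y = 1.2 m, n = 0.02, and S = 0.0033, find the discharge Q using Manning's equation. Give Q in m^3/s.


For a rectangular channel, the cross-sectional area A = b * y = 1.4 * 1.2 = 1.68 m^2.
The wetted perimeter P = b + 2y = 1.4 + 2*1.2 = 3.8 m.
Hydraulic radius R = A/P = 1.68/3.8 = 0.4421 m.
Velocity V = (1/n)*R^(2/3)*S^(1/2) = (1/0.02)*0.4421^(2/3)*0.0033^(1/2) = 1.6669 m/s.
Discharge Q = A * V = 1.68 * 1.6669 = 2.8 m^3/s.

2.8


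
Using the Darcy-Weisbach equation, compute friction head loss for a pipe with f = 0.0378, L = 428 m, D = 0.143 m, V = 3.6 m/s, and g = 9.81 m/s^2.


Darcy-Weisbach equation: h_f = f * (L/D) * V^2/(2g).
f * L/D = 0.0378 * 428/0.143 = 113.1357.
V^2/(2g) = 3.6^2 / (2*9.81) = 12.96 / 19.62 = 0.6606 m.
h_f = 113.1357 * 0.6606 = 74.732 m.

74.732


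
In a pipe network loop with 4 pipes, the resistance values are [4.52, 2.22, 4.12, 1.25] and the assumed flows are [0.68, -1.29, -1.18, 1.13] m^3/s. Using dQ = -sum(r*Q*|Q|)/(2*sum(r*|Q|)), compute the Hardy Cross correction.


Numerator terms (r*Q*|Q|): 4.52*0.68*|0.68| = 2.09; 2.22*-1.29*|-1.29| = -3.6943; 4.12*-1.18*|-1.18| = -5.7367; 1.25*1.13*|1.13| = 1.5961.
Sum of numerator = -5.7448.
Denominator terms (r*|Q|): 4.52*|0.68| = 3.0736; 2.22*|-1.29| = 2.8638; 4.12*|-1.18| = 4.8616; 1.25*|1.13| = 1.4125.
2 * sum of denominator = 2 * 12.2115 = 24.423.
dQ = --5.7448 / 24.423 = 0.2352 m^3/s.

0.2352


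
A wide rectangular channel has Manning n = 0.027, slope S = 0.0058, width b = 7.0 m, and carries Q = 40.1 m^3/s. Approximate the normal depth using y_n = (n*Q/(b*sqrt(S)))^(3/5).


We use the wide-channel approximation y_n = (n*Q/(b*sqrt(S)))^(3/5).
sqrt(S) = sqrt(0.0058) = 0.076158.
Numerator: n*Q = 0.027 * 40.1 = 1.0827.
Denominator: b*sqrt(S) = 7.0 * 0.076158 = 0.533106.
arg = 2.0309.
y_n = 2.0309^(3/5) = 1.5297 m.

1.5297


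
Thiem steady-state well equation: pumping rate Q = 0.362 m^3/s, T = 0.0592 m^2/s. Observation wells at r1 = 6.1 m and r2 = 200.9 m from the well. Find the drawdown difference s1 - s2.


Thiem equation: s1 - s2 = Q/(2*pi*T) * ln(r2/r1).
ln(r2/r1) = ln(200.9/6.1) = 3.4945.
Q/(2*pi*T) = 0.362 / (2*pi*0.0592) = 0.362 / 0.372 = 0.9732.
s1 - s2 = 0.9732 * 3.4945 = 3.4009 m.

3.4009


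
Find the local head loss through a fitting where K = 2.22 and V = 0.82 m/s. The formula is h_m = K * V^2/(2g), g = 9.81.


Minor loss formula: h_m = K * V^2/(2g).
V^2 = 0.82^2 = 0.6724.
V^2/(2g) = 0.6724 / 19.62 = 0.0343 m.
h_m = 2.22 * 0.0343 = 0.0761 m.

0.0761


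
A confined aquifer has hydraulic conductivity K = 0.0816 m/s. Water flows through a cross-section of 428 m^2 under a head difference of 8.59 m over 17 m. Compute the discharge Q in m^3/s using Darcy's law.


Darcy's law: Q = K * A * i, where i = dh/L.
Hydraulic gradient i = 8.59 / 17 = 0.505294.
Q = 0.0816 * 428 * 0.505294
  = 17.6473 m^3/s.

17.6473


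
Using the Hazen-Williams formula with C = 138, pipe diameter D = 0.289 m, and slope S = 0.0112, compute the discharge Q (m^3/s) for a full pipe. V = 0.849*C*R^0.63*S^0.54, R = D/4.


For a full circular pipe, R = D/4 = 0.289/4 = 0.0722 m.
V = 0.849 * 138 * 0.0722^0.63 * 0.0112^0.54
  = 0.849 * 138 * 0.191015 * 0.088426
  = 1.9789 m/s.
Pipe area A = pi*D^2/4 = pi*0.289^2/4 = 0.0656 m^2.
Q = A * V = 0.0656 * 1.9789 = 0.1298 m^3/s.

0.1298


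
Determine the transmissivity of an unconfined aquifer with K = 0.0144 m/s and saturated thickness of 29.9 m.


Transmissivity is defined as T = K * h.
T = 0.0144 * 29.9
  = 0.4306 m^2/s.

0.4306


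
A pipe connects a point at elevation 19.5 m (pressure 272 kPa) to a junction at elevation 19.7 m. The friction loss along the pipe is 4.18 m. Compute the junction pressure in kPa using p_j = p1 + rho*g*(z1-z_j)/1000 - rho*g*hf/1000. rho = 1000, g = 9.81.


Junction pressure: p_j = p1 + rho*g*(z1 - z_j)/1000 - rho*g*hf/1000.
Elevation term = 1000*9.81*(19.5 - 19.7)/1000 = -1.962 kPa.
Friction term = 1000*9.81*4.18/1000 = 41.006 kPa.
p_j = 272 + -1.962 - 41.006 = 229.03 kPa.

229.03


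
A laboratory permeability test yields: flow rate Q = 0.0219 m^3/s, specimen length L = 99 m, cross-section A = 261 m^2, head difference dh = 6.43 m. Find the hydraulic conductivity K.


From K = Q*L / (A*dh):
Numerator: Q*L = 0.0219 * 99 = 2.1681.
Denominator: A*dh = 261 * 6.43 = 1678.23.
K = 2.1681 / 1678.23 = 0.001292 m/s.

0.001292


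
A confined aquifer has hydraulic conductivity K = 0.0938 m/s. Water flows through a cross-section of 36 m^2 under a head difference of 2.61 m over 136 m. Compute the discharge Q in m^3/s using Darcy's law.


Darcy's law: Q = K * A * i, where i = dh/L.
Hydraulic gradient i = 2.61 / 136 = 0.019191.
Q = 0.0938 * 36 * 0.019191
  = 0.0648 m^3/s.

0.0648


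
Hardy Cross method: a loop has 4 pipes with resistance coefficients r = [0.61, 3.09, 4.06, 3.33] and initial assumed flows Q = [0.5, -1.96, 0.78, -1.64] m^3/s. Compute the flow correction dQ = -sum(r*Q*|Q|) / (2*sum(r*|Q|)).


Numerator terms (r*Q*|Q|): 0.61*0.5*|0.5| = 0.1525; 3.09*-1.96*|-1.96| = -11.8705; 4.06*0.78*|0.78| = 2.4701; 3.33*-1.64*|-1.64| = -8.9564.
Sum of numerator = -18.2043.
Denominator terms (r*|Q|): 0.61*|0.5| = 0.305; 3.09*|-1.96| = 6.0564; 4.06*|0.78| = 3.1668; 3.33*|-1.64| = 5.4612.
2 * sum of denominator = 2 * 14.9894 = 29.9788.
dQ = --18.2043 / 29.9788 = 0.6072 m^3/s.

0.6072
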